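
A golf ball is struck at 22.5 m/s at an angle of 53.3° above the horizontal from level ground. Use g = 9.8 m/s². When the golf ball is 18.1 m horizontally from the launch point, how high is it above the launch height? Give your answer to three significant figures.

15.4 m

v_x = 22.5 cos 53.3° = 13.45 m/s, v_y0 = 22.5 sin 53.3° = 18.04 m/s.
Time to reach x = 18.1 m: t = x / v_x = 18.1 / 13.45 = 1.346 s.
y = v_y0 t − ½ g t² = 18.04×1.346 − 4.900×1.346² = 15.4 m.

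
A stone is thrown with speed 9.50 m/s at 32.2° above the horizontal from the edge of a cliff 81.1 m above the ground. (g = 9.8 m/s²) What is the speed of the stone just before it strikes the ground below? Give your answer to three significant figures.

v_x = 9.50 cos 32.2° = 8.039 m/s is unchanged throughout.
For the vertical component, v_y² = v_y0² + 2 g h = (5.062)² + 2×9.8×81.1 = 1615, so |v_y| = 40.19 m/s.
Impact speed = √(v_x² + v_y²) = √(64.63 + 1615) = 41.0 m/s.

41.0 m/s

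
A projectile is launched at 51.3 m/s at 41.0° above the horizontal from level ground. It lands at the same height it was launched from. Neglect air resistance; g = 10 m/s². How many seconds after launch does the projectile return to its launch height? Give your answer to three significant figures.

Vertical component: v_y = 51.3 sin 41.0° = 33.66 m/s.
For a projectile landing at launch height, time of flight is t = 2 v_y / g = 2 × 33.66 / 10 = 6.73 s.

6.73 s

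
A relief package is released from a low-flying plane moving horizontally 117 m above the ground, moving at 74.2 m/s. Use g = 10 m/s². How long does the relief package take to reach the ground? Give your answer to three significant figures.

4.84 s

The horizontal speed doesn't affect the fall. With v_y0 = 0, h = ½ g t².
t = √(2 × 117 / 10) = √23.40 = 4.84 s.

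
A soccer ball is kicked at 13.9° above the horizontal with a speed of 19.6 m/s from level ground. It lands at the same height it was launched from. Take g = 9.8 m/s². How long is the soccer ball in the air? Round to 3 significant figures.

0.961 s

Vertical component: v_y = 19.6 sin 13.9° = 4.708 m/s.
For a projectile landing at launch height, time of flight is t = 2 v_y / g = 2 × 4.708 / 9.8 = 0.961 s.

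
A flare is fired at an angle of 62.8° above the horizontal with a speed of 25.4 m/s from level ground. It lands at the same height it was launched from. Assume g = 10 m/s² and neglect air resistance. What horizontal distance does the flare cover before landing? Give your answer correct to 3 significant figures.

52.5 m

Components: v_x = 25.4 cos 62.8° = 11.61 m/s, v_y = 25.4 sin 62.8° = 22.59 m/s.
Time of flight (same landing height): t = 2 v_y / g = 2 × 22.59 / 10 = 4.518 s.
Range: R = v_x · t = 11.61 × 4.518 = 52.5 m.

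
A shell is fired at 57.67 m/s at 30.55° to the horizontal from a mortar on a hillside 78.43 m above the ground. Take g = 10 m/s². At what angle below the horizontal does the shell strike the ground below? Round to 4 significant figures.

44.77°

v_x = 57.67 cos 30.55° = 49.665 m/s.
At impact |v_y| = √(v_y0² + 2 g h) = √(29.313² + 2×10×78.43) = 49.273 m/s.
Angle below horizontal = arctan(|v_y| / v_x) = arctan(49.273 / 49.665) = 44.77°.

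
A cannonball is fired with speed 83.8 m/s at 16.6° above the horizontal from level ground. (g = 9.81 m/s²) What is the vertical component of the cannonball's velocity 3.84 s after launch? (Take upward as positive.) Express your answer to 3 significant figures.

Initial vertical component: v_y0 = 83.8 sin 16.6° = 23.94 m/s.
v_y(t) = v_y0 − g t = 23.94 − 9.81 × 3.84 = -13.7 m/s.

-13.7 m/s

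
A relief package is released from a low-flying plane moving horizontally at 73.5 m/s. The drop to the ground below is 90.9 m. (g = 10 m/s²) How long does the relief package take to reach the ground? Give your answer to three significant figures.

4.26 s

The horizontal speed doesn't affect the fall. With v_y0 = 0, h = ½ g t².
t = √(2 × 90.9 / 10) = √18.18 = 4.26 s.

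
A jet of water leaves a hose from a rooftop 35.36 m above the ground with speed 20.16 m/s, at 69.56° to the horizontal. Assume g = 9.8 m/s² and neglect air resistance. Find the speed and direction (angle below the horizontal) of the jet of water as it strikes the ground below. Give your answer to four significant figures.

v_x = 20.16 cos 69.56° = 7.0404 m/s (constant).
|v_y| at impact = √((18.891)² + 2×9.8×35.36) = 32.403 m/s.
Speed = √(7.0404² + 32.403²) = 33.16 m/s; angle = arctan(32.403/7.0404) = 77.74° below horizontal.

33.16 m/s at 77.74° below the horizontal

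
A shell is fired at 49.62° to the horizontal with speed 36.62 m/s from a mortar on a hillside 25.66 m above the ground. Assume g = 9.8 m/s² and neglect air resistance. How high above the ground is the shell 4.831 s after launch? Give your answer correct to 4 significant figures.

v_y0 = 36.62 sin 49.62° = 27.896 m/s.
y(t) = 25.66 + v_y0 t − ½ g t² = 25.66 + 27.896×4.831 − ½×9.8×4.831² = 46.07 m.

46.07 m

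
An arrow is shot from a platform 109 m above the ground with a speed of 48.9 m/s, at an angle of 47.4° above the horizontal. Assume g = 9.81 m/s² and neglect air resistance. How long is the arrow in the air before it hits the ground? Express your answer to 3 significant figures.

Vertical component: v_y = 48.9 sin 47.4° = 36.00 m/s.
Taking up as positive with launch at y = 109 m, landing at y = 0: 0 = 109 + 36.00 t − ½(9.81) t².
Solving 4.905 t² − 36.00 t − 109 = 0 gives t = [36.00 + √(36.00² + 4·4.905·109)] / 9.810 = 9.64 s.

9.64 s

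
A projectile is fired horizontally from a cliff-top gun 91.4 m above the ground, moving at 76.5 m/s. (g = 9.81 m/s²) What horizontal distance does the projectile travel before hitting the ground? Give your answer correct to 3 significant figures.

Initial vertical velocity is zero, so the fall time comes from h = ½ g t²: t = √(2 × 91.4 / 9.81) = 4.317 s.
Horizontal motion is uniform at 76.5 m/s, so x = 76.5 × 4.317 = 330 m.

330 m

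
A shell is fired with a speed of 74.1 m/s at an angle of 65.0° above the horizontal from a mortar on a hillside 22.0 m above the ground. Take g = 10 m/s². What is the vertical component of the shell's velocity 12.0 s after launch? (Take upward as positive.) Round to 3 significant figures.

-52.8 m/s

Initial vertical component: v_y0 = 74.1 sin 65.0° = 67.16 m/s.
v_y(t) = v_y0 − g t = 67.16 − 10 × 12.0 = -52.8 m/s.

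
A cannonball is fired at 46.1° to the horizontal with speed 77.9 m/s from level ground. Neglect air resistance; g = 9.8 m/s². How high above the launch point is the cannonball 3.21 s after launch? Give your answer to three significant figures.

130 m

v_y0 = 77.9 sin 46.1° = 56.13 m/s.
y(t) = v_y0 t − ½ g t² = 56.13×3.21 − 4.900×3.21² = 130 m.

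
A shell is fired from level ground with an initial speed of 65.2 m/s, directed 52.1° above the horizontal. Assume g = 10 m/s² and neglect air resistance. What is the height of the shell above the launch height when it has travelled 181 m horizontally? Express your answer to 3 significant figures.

130 m

v_x = 65.2 cos 52.1° = 40.05 m/s, v_y0 = 65.2 sin 52.1° = 51.45 m/s.
Time to reach x = 181 m: t = x / v_x = 181 / 40.05 = 4.519 s.
y = v_y0 t − ½ g t² = 51.45×4.519 − 5.000×4.519² = 130 m.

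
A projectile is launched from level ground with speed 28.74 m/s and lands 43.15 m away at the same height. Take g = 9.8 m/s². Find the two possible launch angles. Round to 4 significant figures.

15.40° and 74.60°

Level-ground range: R = v₀² sin(2θ)/g ⇒ sin 2θ = R g / v₀² = 43.15×9.8/28.74² = 0.5120.
2θ = arcsin(0.5120) = 30.797° or 180° − 30.797° = 149.203°.
So θ = 15.40° or θ = 74.60°.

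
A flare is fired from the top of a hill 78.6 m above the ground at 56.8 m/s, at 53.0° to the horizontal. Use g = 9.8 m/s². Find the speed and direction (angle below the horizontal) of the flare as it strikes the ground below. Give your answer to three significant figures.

69.0 m/s at 60.3° below the horizontal

v_x = 56.8 cos 53.0° = 34.18 m/s (constant).
|v_y| at impact = √((45.36)² + 2×9.8×78.6) = 59.98 m/s.
Speed = √(34.18² + 59.98²) = 69.0 m/s; angle = arctan(59.98/34.18) = 60.3° below horizontal.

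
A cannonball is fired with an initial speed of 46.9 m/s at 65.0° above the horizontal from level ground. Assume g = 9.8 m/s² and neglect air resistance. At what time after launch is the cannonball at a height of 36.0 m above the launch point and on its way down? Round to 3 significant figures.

v_y0 = 46.9 sin 65.0° = 42.51 m/s.
Set y = v_y0 t − ½ g t² = 36.0: 4.900 t² − 42.51 t + 36.0 = 0.
t = [42.51 ± √(1807 − 705.6)] / 9.8 = (42.51 ± 33.19) / 9.8, giving t = 0.951 s or t = 7.72 s.
On the way down corresponds to the larger root: t = 7.72 s.

7.72 s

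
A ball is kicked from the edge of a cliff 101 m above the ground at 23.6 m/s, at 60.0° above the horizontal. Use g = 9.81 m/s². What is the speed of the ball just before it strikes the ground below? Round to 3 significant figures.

50.4 m/s

v_x = 23.6 cos 60.0° = 11.80 m/s is unchanged throughout.
For the vertical component, v_y² = v_y0² + 2 g h = (20.44)² + 2×9.81×101 = 2399, so |v_y| = 48.98 m/s.
Impact speed = √(v_x² + v_y²) = √(139.2 + 2399) = 50.4 m/s.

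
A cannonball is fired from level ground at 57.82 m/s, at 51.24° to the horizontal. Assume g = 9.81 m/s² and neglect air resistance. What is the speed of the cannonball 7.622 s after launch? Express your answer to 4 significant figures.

v_x = 57.82 cos 51.24° = 36.199 m/s (constant).
v_y(t) = 57.82 sin 51.24° − g t = 45.087 − 9.81 × 7.622 = -29.685 m/s.
Speed = √(v_x² + v_y²) = √(1310.4 + 881.20) = 46.81 m/s.

46.81 m/s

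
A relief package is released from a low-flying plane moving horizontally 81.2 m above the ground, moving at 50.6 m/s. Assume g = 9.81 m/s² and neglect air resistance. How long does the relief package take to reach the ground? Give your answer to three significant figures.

The horizontal speed doesn't affect the fall. With v_y0 = 0, h = ½ g t².
t = √(2 × 81.2 / 9.81) = √16.55 = 4.07 s.

4.07 s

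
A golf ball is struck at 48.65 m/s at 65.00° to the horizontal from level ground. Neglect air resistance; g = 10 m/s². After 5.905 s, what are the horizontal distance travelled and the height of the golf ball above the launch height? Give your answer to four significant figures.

v_x = 48.65 cos 65.00° = 20.560 m/s; v_y0 = 48.65 sin 65.00° = 44.092 m/s.
x = v_x t = 20.560 × 5.905 = 121.4 m.
y = v_y0 t − ½ g t² = 44.092×5.905 − 5.000×5.905² = 86.02 m.

x = 121.4 m, y = 86.02 m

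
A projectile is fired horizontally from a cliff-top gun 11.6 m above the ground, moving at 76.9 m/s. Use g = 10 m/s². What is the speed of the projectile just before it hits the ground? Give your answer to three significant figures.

78.4 m/s

Fall time: t = √(2 × 11.6 / 10) = 1.523 s.
At impact: v_x = 76.9 m/s (unchanged), v_y = g t = 10 × 1.523 = 15.23 m/s.
Speed = √(v_x² + v_y²) = √(5914 + 232.0) = 78.4 m/s.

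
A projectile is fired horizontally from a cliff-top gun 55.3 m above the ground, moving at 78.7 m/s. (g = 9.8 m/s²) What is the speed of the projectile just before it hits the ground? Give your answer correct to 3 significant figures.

85.3 m/s

Fall time: t = √(2 × 55.3 / 9.8) = 3.359 s.
At impact: v_x = 78.7 m/s (unchanged), v_y = g t = 9.8 × 3.359 = 32.92 m/s.
Speed = √(v_x² + v_y²) = √(6194 + 1084) = 85.3 m/s.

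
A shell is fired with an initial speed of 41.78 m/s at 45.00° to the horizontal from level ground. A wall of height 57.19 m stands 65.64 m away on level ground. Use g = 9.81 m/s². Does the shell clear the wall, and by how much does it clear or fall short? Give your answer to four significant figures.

No — it falls 15.76 m short of clearing the wall.

v_x = 41.78 cos 45.00° = 29.543 m/s; v_y0 = 41.78 sin 45.00° = 29.543 m/s.
Time to reach the wall: t = 65.64 / 29.543 = 2.2218 s.
Height at that point: y = 29.543×2.2218 − 4.905×2.2218² = 41.426 m.
That is 57.19 − 41.426 = 15.76 m below the top of the wall, so the shell does not clear it.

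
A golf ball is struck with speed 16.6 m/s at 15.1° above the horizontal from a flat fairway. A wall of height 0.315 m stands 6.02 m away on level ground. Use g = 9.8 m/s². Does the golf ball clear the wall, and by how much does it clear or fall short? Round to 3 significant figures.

v_x = 16.6 cos 15.1° = 16.03 m/s; v_y0 = 16.6 sin 15.1° = 4.324 m/s.
Time to reach the wall: t = 6.02 / 16.03 = 0.3755 s.
Height at that point: y = 4.324×0.3755 − 4.900×0.3755² = 0.9328 m.
That is 0.9328 − 0.315 = 0.618 m above the top of the wall, so the golf ball clears it.

Yes — it clears the wall by 0.618 m.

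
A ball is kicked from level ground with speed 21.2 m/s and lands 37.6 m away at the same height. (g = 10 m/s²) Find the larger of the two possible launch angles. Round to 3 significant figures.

Level-ground range: R = v₀² sin(2θ)/g ⇒ sin 2θ = R g / v₀² = 37.6×10/21.2² = 0.8366.
2θ = arcsin(0.8366) = 56.78° or 180° − 56.78° = 123.22°.
So θ = 28.4° or θ = 61.6°.

61.6°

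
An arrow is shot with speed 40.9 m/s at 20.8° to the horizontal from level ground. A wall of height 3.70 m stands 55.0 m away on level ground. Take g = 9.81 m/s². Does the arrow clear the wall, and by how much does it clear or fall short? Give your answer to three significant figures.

v_x = 40.9 cos 20.8° = 38.23 m/s; v_y0 = 40.9 sin 20.8° = 14.52 m/s.
Time to reach the wall: t = 55.0 / 38.23 = 1.439 s.
Height at that point: y = 14.52×1.439 − 4.905×1.439² = 10.74 m.
That is 10.74 − 3.70 = 7.04 m above the top of the wall, so the arrow clears it.

Yes — it clears the wall by 7.04 m.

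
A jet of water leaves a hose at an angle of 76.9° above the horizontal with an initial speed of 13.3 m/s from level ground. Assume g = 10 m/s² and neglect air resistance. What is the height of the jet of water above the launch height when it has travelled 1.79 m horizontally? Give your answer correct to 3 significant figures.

5.93 m

v_x = 13.3 cos 76.9° = 3.014 m/s, v_y0 = 13.3 sin 76.9° = 12.95 m/s.
Time to reach x = 1.79 m: t = x / v_x = 1.79 / 3.014 = 0.5939 s.
y = v_y0 t − ½ g t² = 12.95×0.5939 − 5.000×0.5939² = 5.93 m.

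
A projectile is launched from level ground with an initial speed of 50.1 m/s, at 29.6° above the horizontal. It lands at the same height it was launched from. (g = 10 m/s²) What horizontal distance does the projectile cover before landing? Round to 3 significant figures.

For level ground, R = v₀² sin(2θ) / g.
sin(2 × 29.6°) = sin 59.20° = 0.8590.
R = (50.1)² × 0.8590 / 10 = 216 m.

216 m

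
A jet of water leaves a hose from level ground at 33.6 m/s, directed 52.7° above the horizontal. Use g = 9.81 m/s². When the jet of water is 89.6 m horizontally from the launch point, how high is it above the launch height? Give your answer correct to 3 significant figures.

22.6 m

v_x = 33.6 cos 52.7° = 20.36 m/s, v_y0 = 33.6 sin 52.7° = 26.73 m/s.
Time to reach x = 89.6 m: t = x / v_x = 89.6 / 20.36 = 4.401 s.
y = v_y0 t − ½ g t² = 26.73×4.401 − 4.905×4.401² = 22.6 m.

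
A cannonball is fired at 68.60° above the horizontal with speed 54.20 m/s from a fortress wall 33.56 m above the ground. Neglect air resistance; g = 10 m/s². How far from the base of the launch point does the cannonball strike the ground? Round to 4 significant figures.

212.0 m

Components: v_x = 54.20 cos 68.60° = 19.776 m/s, v_y = 54.20 sin 68.60° = 50.463 m/s.
Vertical: 0 = 33.56 + 50.463 t − ½(10) t² ⇒ 5.000 t² − 50.463 t − 33.56 = 0.
t = [50.463 + √(2546.5 + 671.20)] / 10.00 = 10.719 s.
Horizontal: R = v_x · t = 19.776 × 10.719 = 212.0 m.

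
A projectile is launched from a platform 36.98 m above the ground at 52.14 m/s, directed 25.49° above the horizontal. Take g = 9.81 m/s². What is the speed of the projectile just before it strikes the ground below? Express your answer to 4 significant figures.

v_x = 52.14 cos 25.49° = 47.065 m/s is unchanged throughout.
For the vertical component, v_y² = v_y0² + 2 g h = (22.439)² + 2×9.81×36.98 = 1229.1, so |v_y| = 35.059 m/s.
Impact speed = √(v_x² + v_y²) = √(2215.1 + 1229.1) = 58.69 m/s.

58.69 m/s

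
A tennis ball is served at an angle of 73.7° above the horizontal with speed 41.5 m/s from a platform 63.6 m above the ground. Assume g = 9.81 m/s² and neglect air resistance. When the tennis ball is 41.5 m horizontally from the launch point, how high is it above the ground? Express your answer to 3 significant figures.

v_x = 41.5 cos 73.7° = 11.65 m/s, v_y0 = 41.5 sin 73.7° = 39.83 m/s.
Time to reach x = 41.5 m: t = x / v_x = 41.5 / 11.65 = 3.562 s.
y = 63.6 + v_y0 t − ½ g t² = 63.6 + 39.83×3.562 − 4.905×3.562² = 143 m.

143 m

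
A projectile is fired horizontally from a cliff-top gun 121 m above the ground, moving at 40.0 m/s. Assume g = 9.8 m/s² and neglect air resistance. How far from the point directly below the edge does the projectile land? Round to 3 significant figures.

199 m

Initial vertical velocity is zero, so the fall time comes from h = ½ g t²: t = √(2 × 121 / 9.8) = 4.969 s.
Horizontal motion is uniform at 40.0 m/s, so x = 40.0 × 4.969 = 199 m.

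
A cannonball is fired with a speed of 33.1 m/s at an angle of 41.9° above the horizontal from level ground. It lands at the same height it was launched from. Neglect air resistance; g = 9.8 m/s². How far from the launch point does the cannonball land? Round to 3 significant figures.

For level ground, R = v₀² sin(2θ) / g.
sin(2 × 41.9°) = sin 83.80° = 0.9942.
R = (33.1)² × 0.9942 / 9.8 = 111 m.

111 m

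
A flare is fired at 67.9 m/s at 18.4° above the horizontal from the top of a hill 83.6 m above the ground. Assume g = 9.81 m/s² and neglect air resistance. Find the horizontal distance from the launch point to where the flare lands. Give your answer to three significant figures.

442 m

Components: v_x = 67.9 cos 18.4° = 64.43 m/s, v_y = 67.9 sin 18.4° = 21.43 m/s.
Vertical: 0 = 83.6 + 21.43 t − ½(9.81) t² ⇒ 4.905 t² − 21.43 t − 83.6 = 0.
t = [21.43 + √(459.2 + 1640)] / 9.810 = 6.855 s.
Horizontal: R = v_x · t = 64.43 × 6.855 = 442 m.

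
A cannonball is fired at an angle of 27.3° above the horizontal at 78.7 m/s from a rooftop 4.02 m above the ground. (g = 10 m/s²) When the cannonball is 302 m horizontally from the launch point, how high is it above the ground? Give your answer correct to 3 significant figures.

66.7 m

v_x = 78.7 cos 27.3° = 69.93 m/s, v_y0 = 78.7 sin 27.3° = 36.10 m/s.
Time to reach x = 302 m: t = x / v_x = 302 / 69.93 = 4.319 s.
y = 4.02 + v_y0 t − ½ g t² = 4.02 + 36.10×4.319 − 5.000×4.319² = 66.7 m.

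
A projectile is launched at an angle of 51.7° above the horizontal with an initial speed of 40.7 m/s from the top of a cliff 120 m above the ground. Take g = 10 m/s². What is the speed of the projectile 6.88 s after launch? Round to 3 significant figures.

v_x = 40.7 cos 51.7° = 25.23 m/s (constant).
v_y(t) = 40.7 sin 51.7° − g t = 31.94 − 10 × 6.88 = -36.86 m/s.
Speed = √(v_x² + v_y²) = √(636.6 + 1359) = 44.7 m/s.

44.7 m/s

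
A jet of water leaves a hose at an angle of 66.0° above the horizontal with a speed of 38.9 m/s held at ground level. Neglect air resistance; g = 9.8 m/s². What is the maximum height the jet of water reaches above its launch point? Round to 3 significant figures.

Vertical component of launch velocity: v_y = 38.9 sin 66.0° = 35.54 m/s.
At the highest point the vertical velocity is zero, so v_y² = 2 g h_max.
h_max = (35.54)² / (2 × 9.8) = 1263 / 19.60 = 64.4 m.

64.4 m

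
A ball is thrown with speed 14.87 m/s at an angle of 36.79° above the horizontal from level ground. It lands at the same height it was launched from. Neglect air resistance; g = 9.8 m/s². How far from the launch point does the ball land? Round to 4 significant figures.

21.64 m

Components: v_x = 14.87 cos 36.79° = 11.908 m/s, v_y = 14.87 sin 36.79° = 8.9054 m/s.
Time of flight (same landing height): t = 2 v_y / g = 2 × 8.9054 / 9.8 = 1.8174 s.
Range: R = v_x · t = 11.908 × 1.8174 = 21.64 m.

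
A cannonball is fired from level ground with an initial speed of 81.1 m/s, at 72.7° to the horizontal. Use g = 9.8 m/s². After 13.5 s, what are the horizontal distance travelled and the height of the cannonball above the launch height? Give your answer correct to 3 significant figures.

x = 326 m, y = 152 m

v_x = 81.1 cos 72.7° = 24.12 m/s; v_y0 = 81.1 sin 72.7° = 77.43 m/s.
x = v_x t = 24.12 × 13.5 = 326 m.
y = v_y0 t − ½ g t² = 77.43×13.5 − 4.900×13.5² = 152 m.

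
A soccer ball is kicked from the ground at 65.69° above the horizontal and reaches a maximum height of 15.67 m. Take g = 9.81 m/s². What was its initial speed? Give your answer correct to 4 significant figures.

At maximum height v_y = 0, so (v₀ sin θ)² = 2 g H.
v₀ sin 65.69° = √(2 × 9.81 × 15.67) = 17.534 m/s.
v₀ = 17.534 / sin 65.69° = 17.534 / 0.9113 = 19.24 m/s.

19.24 m/s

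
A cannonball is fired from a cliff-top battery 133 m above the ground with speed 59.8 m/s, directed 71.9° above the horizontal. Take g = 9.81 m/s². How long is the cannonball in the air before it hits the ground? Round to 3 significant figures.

13.6 s

Vertical component: v_y = 59.8 sin 71.9° = 56.84 m/s.
Taking up as positive with launch at y = 133 m, landing at y = 0: 0 = 133 + 56.84 t − ½(9.81) t².
Solving 4.905 t² − 56.84 t − 133 = 0 gives t = [56.84 + √(56.84² + 4·4.905·133)] / 9.810 = 13.6 s.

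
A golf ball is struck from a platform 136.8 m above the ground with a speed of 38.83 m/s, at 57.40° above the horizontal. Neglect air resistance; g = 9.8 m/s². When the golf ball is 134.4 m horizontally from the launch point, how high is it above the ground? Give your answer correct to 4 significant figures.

144.7 m

v_x = 38.83 cos 57.40° = 20.920 m/s, v_y0 = 38.83 sin 57.40° = 32.712 m/s.
Time to reach x = 134.4 m: t = x / v_x = 134.4 / 20.920 = 6.4245 s.
y = 136.8 + v_y0 t − ½ g t² = 136.8 + 32.712×6.4245 − 4.900×6.4245² = 144.7 m.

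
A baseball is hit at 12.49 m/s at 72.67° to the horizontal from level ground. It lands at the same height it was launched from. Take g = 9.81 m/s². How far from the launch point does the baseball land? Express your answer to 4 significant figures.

Components: v_x = 12.49 cos 72.67° = 3.7205 m/s, v_y = 12.49 sin 72.67° = 11.923 m/s.
Time of flight (same landing height): t = 2 v_y / g = 2 × 11.923 / 9.81 = 2.4308 s.
Range: R = v_x · t = 3.7205 × 2.4308 = 9.044 m.

9.044 m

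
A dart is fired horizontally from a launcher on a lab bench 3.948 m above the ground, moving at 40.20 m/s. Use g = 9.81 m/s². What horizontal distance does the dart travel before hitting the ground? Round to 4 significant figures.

36.07 m

Initial vertical velocity is zero, so the fall time comes from h = ½ g t²: t = √(2 × 3.948 / 9.81) = 0.89716 s.
Horizontal motion is uniform at 40.20 m/s, so x = 40.20 × 0.89716 = 36.07 m.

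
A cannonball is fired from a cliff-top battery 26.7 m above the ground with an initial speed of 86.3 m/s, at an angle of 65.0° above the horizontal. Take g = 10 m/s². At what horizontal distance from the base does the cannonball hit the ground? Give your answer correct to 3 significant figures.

Components: v_x = 86.3 cos 65.0° = 36.47 m/s, v_y = 86.3 sin 65.0° = 78.21 m/s.
Vertical: 0 = 26.7 + 78.21 t − ½(10) t² ⇒ 5.000 t² − 78.21 t − 26.7 = 0.
t = [78.21 + √(6117 + 534.0)] / 10.00 = 15.98 s.
Horizontal: R = v_x · t = 36.47 × 15.98 = 583 m.

583 m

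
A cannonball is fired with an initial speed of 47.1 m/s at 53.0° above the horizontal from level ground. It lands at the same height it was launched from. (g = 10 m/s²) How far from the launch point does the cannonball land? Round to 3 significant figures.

213 m

For level ground, R = v₀² sin(2θ) / g.
sin(2 × 53.0°) = sin 106.0° = 0.9613.
R = (47.1)² × 0.9613 / 10 = 213 m.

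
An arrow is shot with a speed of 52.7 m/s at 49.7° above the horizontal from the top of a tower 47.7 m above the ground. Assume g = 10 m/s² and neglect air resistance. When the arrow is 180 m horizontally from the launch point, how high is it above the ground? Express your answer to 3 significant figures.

v_x = 52.7 cos 49.7° = 34.09 m/s, v_y0 = 52.7 sin 49.7° = 40.19 m/s.
Time to reach x = 180 m: t = x / v_x = 180 / 34.09 = 5.280 s.
y = 47.7 + v_y0 t − ½ g t² = 47.7 + 40.19×5.280 − 5.000×5.280² = 121 m.

121 m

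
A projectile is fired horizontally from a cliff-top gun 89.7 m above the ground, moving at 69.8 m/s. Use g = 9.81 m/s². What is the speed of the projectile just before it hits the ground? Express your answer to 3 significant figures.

81.4 m/s

Fall time: t = √(2 × 89.7 / 9.81) = 4.276 s.
At impact: v_x = 69.8 m/s (unchanged), v_y = g t = 9.81 × 4.276 = 41.95 m/s.
Speed = √(v_x² + v_y²) = √(4872 + 1760) = 81.4 m/s.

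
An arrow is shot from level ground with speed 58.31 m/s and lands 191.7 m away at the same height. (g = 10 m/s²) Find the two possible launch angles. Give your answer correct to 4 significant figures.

17.16° and 72.84°

Level-ground range: R = v₀² sin(2θ)/g ⇒ sin 2θ = R g / v₀² = 191.7×10/58.31² = 0.5638.
2θ = arcsin(0.5638) = 34.319° or 180° − 34.319° = 145.681°.
So θ = 17.16° or θ = 72.84°.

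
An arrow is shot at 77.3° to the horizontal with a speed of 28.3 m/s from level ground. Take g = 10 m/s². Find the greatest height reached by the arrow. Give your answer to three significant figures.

38.1 m

Vertical component of launch velocity: v_y = 28.3 sin 77.3° = 27.61 m/s.
At the highest point the vertical velocity is zero, so v_y² = 2 g h_max.
h_max = (27.61)² / (2 × 10) = 762.3 / 20.00 = 38.1 m.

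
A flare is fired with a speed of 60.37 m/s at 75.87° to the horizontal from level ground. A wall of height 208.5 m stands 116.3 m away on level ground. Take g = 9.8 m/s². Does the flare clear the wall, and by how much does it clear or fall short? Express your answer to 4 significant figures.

v_x = 60.37 cos 75.87° = 14.738 m/s; v_y0 = 60.37 sin 75.87° = 58.543 m/s.
Time to reach the wall: t = 116.3 / 14.738 = 7.8912 s.
Height at that point: y = 58.543×7.8912 − 4.900×7.8912² = 156.85 m.
That is 208.5 − 156.85 = 51.65 m below the top of the wall, so the flare does not clear it.

No — it falls 51.65 m short of clearing the wall.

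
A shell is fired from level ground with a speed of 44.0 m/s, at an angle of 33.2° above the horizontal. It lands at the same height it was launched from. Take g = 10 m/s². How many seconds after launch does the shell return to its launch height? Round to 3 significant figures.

Vertical component: v_y = 44.0 sin 33.2° = 24.09 m/s.
For a projectile landing at launch height, time of flight is t = 2 v_y / g = 2 × 24.09 / 10 = 4.82 s.

4.82 s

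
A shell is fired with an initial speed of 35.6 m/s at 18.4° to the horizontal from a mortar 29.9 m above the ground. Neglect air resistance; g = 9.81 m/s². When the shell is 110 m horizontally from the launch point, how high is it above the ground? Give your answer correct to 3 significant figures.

14.5 m

v_x = 35.6 cos 18.4° = 33.78 m/s, v_y0 = 35.6 sin 18.4° = 11.24 m/s.
Time to reach x = 110 m: t = x / v_x = 110 / 33.78 = 3.256 s.
y = 29.9 + v_y0 t − ½ g t² = 29.9 + 11.24×3.256 − 4.905×3.256² = 14.5 m.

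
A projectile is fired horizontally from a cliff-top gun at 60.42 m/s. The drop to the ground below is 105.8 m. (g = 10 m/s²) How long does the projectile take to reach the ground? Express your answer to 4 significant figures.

4.600 s

The horizontal speed doesn't affect the fall. With v_y0 = 0, h = ½ g t².
t = √(2 × 105.8 / 10) = √21.160 = 4.600 s.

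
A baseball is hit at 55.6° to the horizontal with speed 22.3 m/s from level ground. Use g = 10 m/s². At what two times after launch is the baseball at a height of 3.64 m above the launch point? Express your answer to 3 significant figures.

0.210 s and 3.47 s

v_y0 = 22.3 sin 55.6° = 18.40 m/s.
Set y = v_y0 t − ½ g t² = 3.64: 5.000 t² − 18.40 t + 3.64 = 0.
t = [18.40 ± √(338.6 − 72.80)] / 10 = (18.40 ± 16.30) / 10, giving t = 0.210 s or t = 3.47 s.
So the baseball is at 3.64 m at t = 0.210 s (rising) and t = 3.47 s (falling).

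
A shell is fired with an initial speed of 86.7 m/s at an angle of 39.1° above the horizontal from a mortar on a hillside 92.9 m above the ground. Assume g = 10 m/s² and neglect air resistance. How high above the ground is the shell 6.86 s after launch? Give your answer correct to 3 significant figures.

v_y0 = 86.7 sin 39.1° = 54.68 m/s.
y(t) = 92.9 + v_y0 t − ½ g t² = 92.9 + 54.68×6.86 − ½×10×6.86² = 233 m.

233 m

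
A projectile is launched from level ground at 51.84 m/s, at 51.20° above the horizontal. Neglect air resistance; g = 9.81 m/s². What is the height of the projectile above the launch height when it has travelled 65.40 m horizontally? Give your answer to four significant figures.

61.46 m

v_x = 51.84 cos 51.20° = 32.483 m/s, v_y0 = 51.84 sin 51.20° = 40.401 m/s.
Time to reach x = 65.40 m: t = x / v_x = 65.40 / 32.483 = 2.0134 s.
y = v_y0 t − ½ g t² = 40.401×2.0134 − 4.905×2.0134² = 61.46 m.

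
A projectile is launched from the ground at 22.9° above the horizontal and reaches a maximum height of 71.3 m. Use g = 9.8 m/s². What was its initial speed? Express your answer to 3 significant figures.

At maximum height v_y = 0, so (v₀ sin θ)² = 2 g H.
v₀ sin 22.9° = √(2 × 9.8 × 71.3) = 37.38 m/s.
v₀ = 37.38 / sin 22.9° = 37.38 / 0.3891 = 96.1 m/s.

96.1 m/s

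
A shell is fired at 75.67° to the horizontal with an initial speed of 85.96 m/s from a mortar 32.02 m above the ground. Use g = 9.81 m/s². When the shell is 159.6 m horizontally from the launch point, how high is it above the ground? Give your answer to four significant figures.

v_x = 85.96 cos 75.67° = 21.276 m/s, v_y0 = 85.96 sin 75.67° = 83.285 m/s.
Time to reach x = 159.6 m: t = x / v_x = 159.6 / 21.276 = 7.5014 s.
y = 32.02 + v_y0 t − ½ g t² = 32.02 + 83.285×7.5014 − 4.905×7.5014² = 380.8 m.

380.8 m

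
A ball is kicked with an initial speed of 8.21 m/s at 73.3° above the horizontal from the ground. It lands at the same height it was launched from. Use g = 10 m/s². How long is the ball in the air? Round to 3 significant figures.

Vertical component: v_y = 8.21 sin 73.3° = 7.864 m/s.
For a projectile landing at launch height, time of flight is t = 2 v_y / g = 2 × 7.864 / 10 = 1.57 s.

1.57 s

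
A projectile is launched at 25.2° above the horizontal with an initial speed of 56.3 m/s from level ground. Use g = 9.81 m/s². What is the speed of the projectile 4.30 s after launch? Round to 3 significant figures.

v_x = 56.3 cos 25.2° = 50.94 m/s (constant).
v_y(t) = 56.3 sin 25.2° − g t = 23.97 − 9.81 × 4.30 = -18.21 m/s.
Speed = √(v_x² + v_y²) = √(2595 + 331.6) = 54.1 m/s.

54.1 m/s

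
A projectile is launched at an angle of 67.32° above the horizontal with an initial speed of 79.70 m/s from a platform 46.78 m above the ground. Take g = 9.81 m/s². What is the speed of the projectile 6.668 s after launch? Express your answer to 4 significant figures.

31.79 m/s

v_x = 79.70 cos 67.32° = 30.731 m/s (constant).
v_y(t) = 79.70 sin 67.32° − g t = 73.537 − 9.81 × 6.668 = 8.1239 m/s.
Speed = √(v_x² + v_y²) = √(944.39 + 65.998) = 31.79 m/s.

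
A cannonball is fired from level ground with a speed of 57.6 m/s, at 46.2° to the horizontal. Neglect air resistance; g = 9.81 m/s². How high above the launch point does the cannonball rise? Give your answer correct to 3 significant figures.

88.1 m

Vertical component of launch velocity: v_y = 57.6 sin 46.2° = 41.57 m/s.
At the highest point the vertical velocity is zero, so v_y² = 2 g h_max.
h_max = (41.57)² / (2 × 9.81) = 1728 / 19.62 = 88.1 m.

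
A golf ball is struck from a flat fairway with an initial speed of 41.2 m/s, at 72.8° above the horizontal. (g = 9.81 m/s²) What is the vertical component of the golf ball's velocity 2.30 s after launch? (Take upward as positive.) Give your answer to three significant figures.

Initial vertical component: v_y0 = 41.2 sin 72.8° = 39.36 m/s.
v_y(t) = v_y0 − g t = 39.36 − 9.81 × 2.30 = 16.8 m/s.

16.8 m/s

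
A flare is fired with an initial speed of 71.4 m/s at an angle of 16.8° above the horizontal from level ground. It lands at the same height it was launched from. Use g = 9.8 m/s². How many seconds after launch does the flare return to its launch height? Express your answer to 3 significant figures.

Vertical component: v_y = 71.4 sin 16.8° = 20.64 m/s.
For a projectile landing at launch height, time of flight is t = 2 v_y / g = 2 × 20.64 / 9.8 = 4.21 s.

4.21 s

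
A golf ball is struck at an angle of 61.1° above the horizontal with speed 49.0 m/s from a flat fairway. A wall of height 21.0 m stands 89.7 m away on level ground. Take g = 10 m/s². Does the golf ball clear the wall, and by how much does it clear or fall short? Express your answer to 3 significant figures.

Yes — it clears the wall by 69.8 m.

v_x = 49.0 cos 61.1° = 23.68 m/s; v_y0 = 49.0 sin 61.1° = 42.90 m/s.
Time to reach the wall: t = 89.7 / 23.68 = 3.788 s.
Height at that point: y = 42.90×3.788 − 5.000×3.788² = 90.76 m.
That is 90.76 − 21.0 = 69.8 m above the top of the wall, so the golf ball clears it.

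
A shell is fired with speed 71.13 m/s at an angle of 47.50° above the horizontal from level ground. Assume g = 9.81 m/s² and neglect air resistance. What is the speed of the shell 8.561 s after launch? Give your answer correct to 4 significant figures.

v_x = 71.13 cos 47.50° = 48.055 m/s (constant).
v_y(t) = 71.13 sin 47.50° − g t = 52.443 − 9.81 × 8.561 = -31.540 m/s.
Speed = √(v_x² + v_y²) = √(2309.3 + 994.77) = 57.48 m/s.

57.48 m/s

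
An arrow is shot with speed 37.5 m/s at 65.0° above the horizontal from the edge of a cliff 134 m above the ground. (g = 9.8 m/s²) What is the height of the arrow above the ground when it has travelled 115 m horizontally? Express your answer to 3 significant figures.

123 m

v_x = 37.5 cos 65.0° = 15.85 m/s, v_y0 = 37.5 sin 65.0° = 33.99 m/s.
Time to reach x = 115 m: t = x / v_x = 115 / 15.85 = 7.256 s.
y = 134 + v_y0 t − ½ g t² = 134 + 33.99×7.256 − 4.900×7.256² = 123 m.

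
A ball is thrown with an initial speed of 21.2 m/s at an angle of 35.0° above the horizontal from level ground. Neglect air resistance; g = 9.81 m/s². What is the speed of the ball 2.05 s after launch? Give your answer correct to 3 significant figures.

v_x = 21.2 cos 35.0° = 17.37 m/s (constant).
v_y(t) = 21.2 sin 35.0° − g t = 12.16 − 9.81 × 2.05 = -7.950 m/s.
Speed = √(v_x² + v_y²) = √(301.7 + 63.20) = 19.1 m/s.

19.1 m/s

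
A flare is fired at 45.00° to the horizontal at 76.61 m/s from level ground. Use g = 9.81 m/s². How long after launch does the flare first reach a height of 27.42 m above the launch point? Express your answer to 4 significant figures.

0.5318 s

v_y0 = 76.61 sin 45.00° = 54.171 m/s.
Set y = v_y0 t − ½ g t² = 27.42: 4.905 t² − 54.171 t + 27.42 = 0.
t = [54.171 ± √(2934.5 − 537.98)] / 9.81 = (54.171 ± 48.954) / 9.81, giving t = 0.5318 s or t = 10.51 s.
The flare is on the way up at the first time, so t = 0.5318 s.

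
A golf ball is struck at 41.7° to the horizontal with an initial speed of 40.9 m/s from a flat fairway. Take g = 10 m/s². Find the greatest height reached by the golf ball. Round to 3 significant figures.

Vertical component of launch velocity: v_y = 40.9 sin 41.7° = 27.21 m/s.
At the highest point the vertical velocity is zero, so v_y² = 2 g h_max.
h_max = (27.21)² / (2 × 10) = 740.4 / 20.00 = 37.0 m.

37.0 m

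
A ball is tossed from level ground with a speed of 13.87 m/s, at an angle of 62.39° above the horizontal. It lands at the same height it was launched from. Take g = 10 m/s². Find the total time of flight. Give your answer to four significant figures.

Vertical component: v_y = 13.87 sin 62.39° = 12.291 m/s.
For a projectile landing at launch height, time of flight is t = 2 v_y / g = 2 × 12.291 / 10 = 2.458 s.

2.458 s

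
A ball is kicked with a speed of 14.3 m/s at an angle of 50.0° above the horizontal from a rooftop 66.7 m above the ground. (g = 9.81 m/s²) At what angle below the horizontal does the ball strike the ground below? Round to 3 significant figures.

v_x = 14.3 cos 50.0° = 9.192 m/s.
At impact |v_y| = √(v_y0² + 2 g h) = √(10.95² + 2×9.81×66.7) = 37.80 m/s.
Angle below horizontal = arctan(|v_y| / v_x) = arctan(37.80 / 9.192) = 76.3°.

76.3°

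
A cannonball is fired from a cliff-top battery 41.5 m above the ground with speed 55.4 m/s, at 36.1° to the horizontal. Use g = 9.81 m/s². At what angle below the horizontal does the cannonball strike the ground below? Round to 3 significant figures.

v_x = 55.4 cos 36.1° = 44.76 m/s.
At impact |v_y| = √(v_y0² + 2 g h) = √(32.64² + 2×9.81×41.5) = 43.35 m/s.
Angle below horizontal = arctan(|v_y| / v_x) = arctan(43.35 / 44.76) = 44.1°.

44.1°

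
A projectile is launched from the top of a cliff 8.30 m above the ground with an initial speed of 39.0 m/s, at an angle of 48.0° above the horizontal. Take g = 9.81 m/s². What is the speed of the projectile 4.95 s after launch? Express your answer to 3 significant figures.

32.6 m/s

v_x = 39.0 cos 48.0° = 26.10 m/s (constant).
v_y(t) = 39.0 sin 48.0° − g t = 28.98 − 9.81 × 4.95 = -19.58 m/s.
Speed = √(v_x² + v_y²) = √(681.2 + 383.4) = 32.6 m/s.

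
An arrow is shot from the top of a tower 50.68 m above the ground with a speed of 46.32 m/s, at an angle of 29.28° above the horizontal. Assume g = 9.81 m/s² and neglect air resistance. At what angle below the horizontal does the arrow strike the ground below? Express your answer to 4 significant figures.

43.86°

v_x = 46.32 cos 29.28° = 40.402 m/s.
At impact |v_y| = √(v_y0² + 2 g h) = √(22.654² + 2×9.81×50.68) = 38.827 m/s.
Angle below horizontal = arctan(|v_y| / v_x) = arctan(38.827 / 40.402) = 43.86°.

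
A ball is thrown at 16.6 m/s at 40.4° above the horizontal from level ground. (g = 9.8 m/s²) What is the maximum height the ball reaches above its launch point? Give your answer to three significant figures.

5.91 m

Vertical component of launch velocity: v_y = 16.6 sin 40.4° = 10.76 m/s.
At the highest point the vertical velocity is zero, so v_y² = 2 g h_max.
h_max = (10.76)² / (2 × 9.8) = 115.8 / 19.60 = 5.91 m.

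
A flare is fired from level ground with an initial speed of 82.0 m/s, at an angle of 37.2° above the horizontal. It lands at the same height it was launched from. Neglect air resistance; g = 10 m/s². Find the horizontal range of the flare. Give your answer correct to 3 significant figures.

648 m

For level ground, R = v₀² sin(2θ) / g.
sin(2 × 37.2°) = sin 74.40° = 0.9632.
R = (82.0)² × 0.9632 / 10 = 648 m.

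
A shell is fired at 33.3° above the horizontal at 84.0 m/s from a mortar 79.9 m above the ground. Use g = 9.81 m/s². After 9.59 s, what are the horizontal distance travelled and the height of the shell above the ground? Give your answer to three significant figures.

v_x = 84.0 cos 33.3° = 70.21 m/s; v_y0 = 84.0 sin 33.3° = 46.12 m/s.
x = v_x t = 70.21 × 9.59 = 673 m.
y = 79.9 + v_y0 t − ½ g t² = 71.1 m.

x = 673 m, y = 71.1 m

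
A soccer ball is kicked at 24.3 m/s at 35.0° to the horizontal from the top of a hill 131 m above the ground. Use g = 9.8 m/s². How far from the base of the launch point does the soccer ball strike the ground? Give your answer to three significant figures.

Components: v_x = 24.3 cos 35.0° = 19.91 m/s, v_y = 24.3 sin 35.0° = 13.94 m/s.
Vertical: 0 = 131 + 13.94 t − ½(9.8) t² ⇒ 4.900 t² − 13.94 t − 131 = 0.
t = [13.94 + √(194.3 + 2568)] / 9.800 = 6.785 s.
Horizontal: R = v_x · t = 19.91 × 6.785 = 135 m.

135 m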